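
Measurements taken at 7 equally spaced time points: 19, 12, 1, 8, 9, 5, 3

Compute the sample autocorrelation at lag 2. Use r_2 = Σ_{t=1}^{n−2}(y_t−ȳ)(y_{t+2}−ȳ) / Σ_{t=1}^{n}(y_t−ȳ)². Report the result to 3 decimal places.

-0.399

Mean ȳ = (19 + 12 + 1 + 8 + 9 + 5 + 3)/7 = 8.1429
Deviations from mean: 10.8571, 3.8571, -7.1429, -0.1429, 0.8571, -3.1429, -5.1429
Σ(y_t−ȳ)(y_{t+2}−ȳ) = (-77.5510) + (-0.5510) + (-6.1224) + (0.4490) + (-4.4082) = -88.1837
Denominator Σ(y_t−ȳ)² = 220.8571
r_2 = -88.1837 / 220.8571 = -0.399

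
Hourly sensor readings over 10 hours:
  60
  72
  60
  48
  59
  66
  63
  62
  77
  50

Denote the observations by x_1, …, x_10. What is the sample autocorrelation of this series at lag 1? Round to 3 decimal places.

-0.222

Mean x̄ = (60 + 72 + 60 + 48 + 59 + 66 + 63 + 62 + 77 + 50)/10 = 61.7000
Numerator Σ_{t=1}^{9}(x_t−x̄)(x_{t+1}−x̄) = -154.7900
Denominator Σ(x_t−x̄)² = 698.1000
r_1 = -154.7900 / 698.1000 = -0.222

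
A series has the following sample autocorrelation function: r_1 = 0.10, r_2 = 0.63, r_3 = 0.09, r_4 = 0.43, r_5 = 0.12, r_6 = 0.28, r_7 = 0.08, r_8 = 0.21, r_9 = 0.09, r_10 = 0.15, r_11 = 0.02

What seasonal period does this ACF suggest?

2

The largest autocorrelation is r_2 = 0.63, with weaker echoes at lags 4 (0.43), 6 (0.28), 8 (0.21) and 10 (0.15); the remaining lags stay at or below 0.12.
The dominant spike at lag 2 indicates a seasonal period of 2.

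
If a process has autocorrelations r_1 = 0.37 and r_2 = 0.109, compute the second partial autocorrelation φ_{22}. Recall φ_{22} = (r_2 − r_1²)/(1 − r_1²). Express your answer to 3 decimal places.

φ_{22} = (r_2 − r_1²) / (1 − r_1²)
r_1² = (0.37)² = 0.1369
Numerator = 0.109 − 0.1369 = -0.0279; denominator = 1 − 0.1369 = 0.8631
φ_{22} = -0.0279 / 0.8631 = -0.032

-0.032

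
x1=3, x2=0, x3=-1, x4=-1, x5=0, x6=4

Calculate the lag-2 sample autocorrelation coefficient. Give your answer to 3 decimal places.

Mean x̄ = (3 + 0 − 1 − 1 + 0 + 4)/6 = 0.8333
Deviations from mean: 2.1667, -0.8333, -1.8333, -1.8333, -0.8333, 3.1667
Numerator Σ_{t=1}^{4}(x_t−x̄)(x_{t+2}−x̄) = -6.7222
Denominator Σ(x_t−x̄)² = 22.8333
r_2 = -6.7222 / 22.8333 = -0.294

-0.294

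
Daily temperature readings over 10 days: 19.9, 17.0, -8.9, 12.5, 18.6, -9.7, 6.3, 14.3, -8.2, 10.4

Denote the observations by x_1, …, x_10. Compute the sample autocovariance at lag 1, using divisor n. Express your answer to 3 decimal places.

-40.038

Mean x̄ = (19.9 + 17.0 − 8.9 + 12.5 + 18.6 − 9.7 + 6.3 + 14.3 − 8.2 + 10.4)/10 = 7.2200
Σ_{t=1}^{9}(x_t−x̄)(x_{t+1}−x̄) = -400.3764
γ_1 = -400.3764 / 10 = -40.038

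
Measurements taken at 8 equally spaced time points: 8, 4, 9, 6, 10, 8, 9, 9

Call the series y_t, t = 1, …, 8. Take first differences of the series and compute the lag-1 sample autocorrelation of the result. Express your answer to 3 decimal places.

First differences Δy: -4, 5, -3, 4, -2, 1, 0
Mean of differences = 0.1429
Numerator Σ(Δy_t−Δȳ)(Δy_{t+1}−Δȳ) = -57.7347
Denominator Σ(Δy_t−Δȳ)² = 70.8571
r_1(Δy) = -57.7347 / 70.8571 = -0.815

-0.815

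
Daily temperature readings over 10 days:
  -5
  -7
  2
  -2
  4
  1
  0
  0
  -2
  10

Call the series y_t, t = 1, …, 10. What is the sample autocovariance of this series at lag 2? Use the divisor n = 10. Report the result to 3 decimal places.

Mean ȳ = (-5 − 7 + 2 − 2 + 4 + 1 + 0 + 0 − 2 + 10)/10 = 0.1000
Σ_{t=1}^{8}(y_t−ȳ)(y_{t+2}−ȳ) = 9.4800
γ_2 = 9.4800 / 10 = 0.948

0.948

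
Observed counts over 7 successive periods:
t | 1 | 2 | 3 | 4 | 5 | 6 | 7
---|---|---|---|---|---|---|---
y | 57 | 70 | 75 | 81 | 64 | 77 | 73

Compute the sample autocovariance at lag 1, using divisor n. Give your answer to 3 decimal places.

-7.143

Mean ȳ = (57 + 70 + 75 + 81 + 64 + 77 + 73)/7 = 71.0000
Deviations: -14.0000, -1.0000, 4.0000, 10.0000, -7.0000, 6.0000, 2.0000
Σ_{t=1}^{6}(y_t−ȳ)(y_{t+1}−ȳ) = -50.0000
γ_1 = -50.0000 / 7 = -7.143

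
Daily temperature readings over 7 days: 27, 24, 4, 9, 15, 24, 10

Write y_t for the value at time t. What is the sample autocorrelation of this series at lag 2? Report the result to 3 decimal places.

Mean ȳ = (27 + 24 + 4 + 9 + 15 + 24 + 10)/7 = 16.1429
Numerator Σ_{t=1}^{5}(y_t−ȳ)(y_{t+2}−ȳ) = -223.1837
Denominator Σ(y_t−ȳ)² = 478.8571
r_2 = -223.1837 / 478.8571 = -0.466

-0.466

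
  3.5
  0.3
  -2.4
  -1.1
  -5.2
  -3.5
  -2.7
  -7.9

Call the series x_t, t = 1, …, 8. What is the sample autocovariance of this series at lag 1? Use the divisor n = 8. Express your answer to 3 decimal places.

2.169

Mean x̄ = (3.5 + 0.3 − 2.4 − 1.1 − 5.2 − 3.5 − 2.7 − 7.9)/8 = -2.3750
Σ_{t=1}^{7}(x_t−x̄)(x_{t+1}−x̄) = 17.3544
γ_1 = 17.3544 / 8 = 2.169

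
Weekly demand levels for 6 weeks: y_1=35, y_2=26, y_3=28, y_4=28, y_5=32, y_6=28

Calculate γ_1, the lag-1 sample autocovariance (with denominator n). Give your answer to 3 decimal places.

Mean ȳ = (35 + 26 + 28 + 28 + 32 + 28)/6 = 29.5000
Deviations: 5.5000, -3.5000, -1.5000, -1.5000, 2.5000, -1.5000
Σ_{t=1}^{5}(y_t−ȳ)(y_{t+1}−ȳ) = -19.2500
γ_1 = -19.2500 / 6 = -3.208

-3.208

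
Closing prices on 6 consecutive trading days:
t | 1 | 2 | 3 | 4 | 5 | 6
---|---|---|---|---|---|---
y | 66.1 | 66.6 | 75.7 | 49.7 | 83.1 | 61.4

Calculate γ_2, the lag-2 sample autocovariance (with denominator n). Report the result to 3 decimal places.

Mean ȳ = (66.1 + 66.6 + 75.7 + 49.7 + 83.1 + 61.4)/6 = 67.1000
Deviations: -1.0000, -0.5000, 8.6000, -17.4000, 16.0000, -5.7000
Σ_{t=1}^{4}(y_t−ȳ)(y_{t+2}−ȳ) = 236.8800
γ_2 = 236.8800 / 6 = 39.480

39.480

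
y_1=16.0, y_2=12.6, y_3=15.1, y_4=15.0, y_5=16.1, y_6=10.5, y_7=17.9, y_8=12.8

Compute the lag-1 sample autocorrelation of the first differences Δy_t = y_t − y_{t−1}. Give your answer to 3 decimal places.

First differences Δy: -3.4, 2.5, -0.1, 1.1, -5.6, 7.4, -5.1
Mean of differences = -0.4571
Numerator Σ(Δy_t−Δȳ)(Δy_{t+1}−Δȳ) = -91.9861
Denominator Σ(Δy_t−Δȳ)² = 129.6971
r_1(Δy) = -91.9861 / 129.6971 = -0.709

-0.709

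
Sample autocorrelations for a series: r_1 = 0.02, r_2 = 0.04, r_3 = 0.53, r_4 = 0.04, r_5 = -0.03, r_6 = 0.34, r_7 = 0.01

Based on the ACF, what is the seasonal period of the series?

3

The largest autocorrelation is r_3 = 0.53, with a weaker echo at lag 6 (0.34); the remaining lags stay at or below 0.04.
The dominant spike at lag 3 indicates a seasonal period of 3.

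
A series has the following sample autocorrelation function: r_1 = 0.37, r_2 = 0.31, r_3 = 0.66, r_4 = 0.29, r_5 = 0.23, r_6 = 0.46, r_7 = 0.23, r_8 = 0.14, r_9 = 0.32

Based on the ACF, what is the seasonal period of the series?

3

The largest autocorrelation is r_3 = 0.66, with a weaker echo at lag 6 (0.46); the remaining lags stay at or below 0.37. The elevated value at lag 1 (0.37), dropping to 0.31 at lag 2, reflects decaying short-term dependence rather than seasonality.
The dominant spike at lag 3 indicates a seasonal period of 3.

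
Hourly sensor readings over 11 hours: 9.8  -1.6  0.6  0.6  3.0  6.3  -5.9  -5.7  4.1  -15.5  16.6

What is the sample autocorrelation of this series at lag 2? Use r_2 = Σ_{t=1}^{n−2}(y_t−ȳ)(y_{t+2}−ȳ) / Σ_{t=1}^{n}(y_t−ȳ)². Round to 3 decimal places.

Mean ȳ = (9.8 − 1.6 + 0.6 + 0.6 + 3.0 + 6.3 − 5.9 − 5.7 + 4.1 − 15.5 + 16.6)/11 = 1.1182
Numerator Σ_{t=1}^{9}(y_t−ȳ)(y_{t+2}−ȳ) = 83.2548
Denominator Σ(y_t−ȳ)² = 734.1764
r_2 = 83.2548 / 734.1764 = 0.113

0.113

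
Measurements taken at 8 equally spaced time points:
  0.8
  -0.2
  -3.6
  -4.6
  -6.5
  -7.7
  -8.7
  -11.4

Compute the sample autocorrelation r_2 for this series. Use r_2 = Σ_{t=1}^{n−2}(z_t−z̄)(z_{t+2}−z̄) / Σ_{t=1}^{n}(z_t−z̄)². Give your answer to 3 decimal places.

0.237

Mean z̄ = (0.8 − 0.2 − 3.6 − 4.6 − 6.5 − 7.7 − 8.7 − 11.4)/8 = -5.2375
Deviations from mean: 6.0375, 5.0375, 1.6375, 0.6375, -1.2625, -2.4625, -3.4625, -6.1625
Σ(z_t−z̄)(z_{t+2}−z̄) = (9.8864) + (3.2114) + (-2.0673) + (-1.5698) + (4.3714) + (15.1752) = 29.0072
Denominator Σ(z_t−z̄)² = 122.5388
r_2 = 29.0072 / 122.5388 = 0.237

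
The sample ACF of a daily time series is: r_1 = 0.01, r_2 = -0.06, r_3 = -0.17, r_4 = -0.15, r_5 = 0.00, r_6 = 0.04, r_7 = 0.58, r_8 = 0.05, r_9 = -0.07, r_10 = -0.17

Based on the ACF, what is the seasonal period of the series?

The largest autocorrelation is r_7 = 0.58; the remaining lags stay at or below 0.05.
The dominant spike at lag 7 indicates a seasonal period of 7.

7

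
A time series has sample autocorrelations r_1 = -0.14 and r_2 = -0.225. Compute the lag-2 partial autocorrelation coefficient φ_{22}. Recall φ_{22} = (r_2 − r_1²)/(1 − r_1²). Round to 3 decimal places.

φ_{22} = (r_2 − r_1²) / (1 − r_1²)
r_1² = (-0.14)² = 0.0196
Numerator = -0.225 − 0.0196 = -0.2446; denominator = 1 − 0.0196 = 0.9804
φ_{22} = -0.2446 / 0.9804 = -0.249

-0.249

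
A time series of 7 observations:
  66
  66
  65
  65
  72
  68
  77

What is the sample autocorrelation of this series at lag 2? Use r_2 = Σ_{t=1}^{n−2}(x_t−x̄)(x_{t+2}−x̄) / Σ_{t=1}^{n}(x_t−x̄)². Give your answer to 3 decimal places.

Mean x̄ = (66 + 66 + 65 + 65 + 72 + 68 + 77)/7 = 68.4286
Σ(x_t−x̄)(x_{t+2}−x̄) = (8.3265) + (8.3265) + (-12.2449) + (1.4694) + (30.6122) = 36.4898
Denominator Σ(x_t−x̄)² = 121.7143
r_2 = 36.4898 / 121.7143 = 0.300

0.300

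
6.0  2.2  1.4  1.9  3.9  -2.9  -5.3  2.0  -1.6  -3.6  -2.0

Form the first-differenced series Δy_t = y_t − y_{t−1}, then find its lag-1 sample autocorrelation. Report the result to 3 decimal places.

First differences Δy: -3.8, -0.8, 0.5, 2.0, -6.8, -2.4, 7.3, -3.6, -2.0, 1.6
Mean of differences = -0.8000
Numerator Σ(Δy_t−Δȳ)(Δy_{t+1}−Δȳ) = -38.7200
Denominator Σ(Δy_t−Δȳ)² = 137.7400
r_1(Δy) = -38.7200 / 137.7400 = -0.281

-0.281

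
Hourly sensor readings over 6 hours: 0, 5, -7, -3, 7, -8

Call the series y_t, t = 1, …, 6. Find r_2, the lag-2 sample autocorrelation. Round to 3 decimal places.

-0.274

Mean ȳ = (0 + 5 − 7 − 3 + 7 − 8)/6 = -1.0000
Deviations from mean: 1.0000, 6.0000, -6.0000, -2.0000, 8.0000, -7.0000
Numerator Σ_{t=1}^{4}(y_t−ȳ)(y_{t+2}−ȳ) = -52.0000
Denominator Σ(y_t−ȳ)² = 190.0000
r_2 = -52.0000 / 190.0000 = -0.274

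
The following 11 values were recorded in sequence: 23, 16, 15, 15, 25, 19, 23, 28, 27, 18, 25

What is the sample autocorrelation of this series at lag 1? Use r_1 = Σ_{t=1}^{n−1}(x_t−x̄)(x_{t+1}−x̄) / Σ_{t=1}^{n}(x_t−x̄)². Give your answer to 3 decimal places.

Mean x̄ = (23 + 16 + 15 + 15 + 25 + 19 + 23 + 28 + 27 + 18 + 25)/11 = 21.2727
Numerator Σ_{t=1}^{10}(x_t−x̄)(x_{t+1}−x̄) = 46.7438
Denominator Σ(x_t−x̄)² = 234.1818
r_1 = 46.7438 / 234.1818 = 0.200

0.200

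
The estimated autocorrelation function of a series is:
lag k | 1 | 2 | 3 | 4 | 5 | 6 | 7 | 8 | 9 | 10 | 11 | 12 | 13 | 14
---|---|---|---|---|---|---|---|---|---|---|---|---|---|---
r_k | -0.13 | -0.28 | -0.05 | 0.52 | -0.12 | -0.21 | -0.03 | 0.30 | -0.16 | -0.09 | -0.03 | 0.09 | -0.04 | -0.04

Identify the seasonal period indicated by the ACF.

The largest autocorrelation is r_4 = 0.52, with a weaker echo at lag 8 (0.30); the remaining lags stay at or below 0.09.
The dominant spike at lag 4 indicates a seasonal period of 4.

4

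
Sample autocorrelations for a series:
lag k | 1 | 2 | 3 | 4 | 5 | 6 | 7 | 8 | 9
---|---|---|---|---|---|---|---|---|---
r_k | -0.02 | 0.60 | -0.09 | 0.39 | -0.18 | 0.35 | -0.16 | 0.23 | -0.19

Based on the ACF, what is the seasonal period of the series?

The largest autocorrelation is r_2 = 0.60, with weaker echoes at lags 4 (0.39), 6 (0.35) and 8 (0.23); the remaining lags stay at or below -0.02.
The dominant spike at lag 2 indicates a seasonal period of 2.

2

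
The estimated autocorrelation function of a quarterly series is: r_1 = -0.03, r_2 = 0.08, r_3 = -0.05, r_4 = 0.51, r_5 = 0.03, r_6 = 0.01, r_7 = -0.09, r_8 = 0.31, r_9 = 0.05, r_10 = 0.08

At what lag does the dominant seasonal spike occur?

4

The largest autocorrelation is r_4 = 0.51, with a weaker echo at lag 8 (0.31); the remaining lags stay at or below 0.08.
The dominant spike at lag 4 indicates a seasonal period of 4.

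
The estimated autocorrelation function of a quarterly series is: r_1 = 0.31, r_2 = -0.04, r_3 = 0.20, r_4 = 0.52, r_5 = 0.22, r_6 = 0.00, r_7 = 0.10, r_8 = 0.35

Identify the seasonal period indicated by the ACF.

The largest autocorrelation is r_4 = 0.52, with a weaker echo at lag 8 (0.35); the remaining lags stay at or below 0.31.
The dominant spike at lag 4 indicates a seasonal period of 4.

4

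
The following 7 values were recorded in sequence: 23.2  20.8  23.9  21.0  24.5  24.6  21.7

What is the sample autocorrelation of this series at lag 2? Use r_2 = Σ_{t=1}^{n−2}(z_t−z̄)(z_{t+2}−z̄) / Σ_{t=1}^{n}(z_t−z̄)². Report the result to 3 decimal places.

Mean z̄ = (23.2 + 20.8 + 23.9 + 21.0 + 24.5 + 24.6 + 21.7)/7 = 22.8143
Deviations from mean: 0.3857, -2.0143, 1.0857, -1.8143, 1.6857, 1.7857, -1.1143
Σ(z_t−z̄)(z_{t+2}−z̄) = (0.4188) + (3.6545) + (1.8302) + (-3.2398) + (-1.8784) = 0.7853
Denominator Σ(z_t−z̄)² = 15.9486
r_2 = 0.7853 / 15.9486 = 0.049

0.049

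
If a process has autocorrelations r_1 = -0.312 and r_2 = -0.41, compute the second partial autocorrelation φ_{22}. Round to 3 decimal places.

-0.562

φ_{22} = (r_2 − r_1²) / (1 − r_1²)
r_1² = (-0.312)² = 0.097344
Numerator = -0.41 − 0.0973 = -0.5073; denominator = 1 − 0.0973 = 0.9027
φ_{22} = -0.5073 / 0.9027 = -0.562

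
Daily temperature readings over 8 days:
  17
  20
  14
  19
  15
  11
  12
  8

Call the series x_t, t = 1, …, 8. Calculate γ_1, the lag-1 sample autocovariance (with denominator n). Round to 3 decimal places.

Mean x̄ = (17 + 20 + 14 + 19 + 15 + 11 + 12 + 8)/8 = 14.5000
Deviations: 2.5000, 5.5000, -0.5000, 4.5000, 0.5000, -3.5000, -2.5000, -6.5000
Σ_{t=1}^{7}(x_t−x̄)(x_{t+1}−x̄) = 34.2500
γ_1 = 34.2500 / 8 = 4.281

4.281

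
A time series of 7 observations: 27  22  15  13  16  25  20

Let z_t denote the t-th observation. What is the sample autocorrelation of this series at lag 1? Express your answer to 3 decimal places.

0.265

Mean z̄ = (27 + 22 + 15 + 13 + 16 + 25 + 20)/7 = 19.7143
Deviations from mean: 7.2857, 2.2857, -4.7143, -6.7143, -3.7143, 5.2857, 0.2857
Numerator Σ_{t=1}^{6}(z_t−z̄)(z_{t+1}−z̄) = 44.3469
Denominator Σ(z_t−z̄)² = 167.4286
r_1 = 44.3469 / 167.4286 = 0.265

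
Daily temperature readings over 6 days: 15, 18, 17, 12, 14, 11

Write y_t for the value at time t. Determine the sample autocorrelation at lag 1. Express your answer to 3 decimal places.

Mean ȳ = (15 + 18 + 17 + 12 + 14 + 11)/6 = 14.5000
Deviations from mean: 0.5000, 3.5000, 2.5000, -2.5000, -0.5000, -3.5000
Numerator Σ_{t=1}^{5}(y_t−ȳ)(y_{t+1}−ȳ) = 7.2500
Denominator Σ(y_t−ȳ)² = 37.5000
r_1 = 7.2500 / 37.5000 = 0.193

0.193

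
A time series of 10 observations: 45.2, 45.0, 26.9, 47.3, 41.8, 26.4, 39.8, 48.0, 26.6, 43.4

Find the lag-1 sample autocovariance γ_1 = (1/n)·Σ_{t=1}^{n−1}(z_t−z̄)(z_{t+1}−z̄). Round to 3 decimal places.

Mean z̄ = (45.2 + 45.0 + 26.9 + 47.3 + 41.8 + 26.4 + 39.8 + 48.0 + 26.6 + 43.4)/10 = 39.0400
Σ_{t=1}^{9}(z_t−z̄)(z_{t+1}−z̄) = -316.5036
γ_1 = -316.5036 / 10 = -31.650

-31.650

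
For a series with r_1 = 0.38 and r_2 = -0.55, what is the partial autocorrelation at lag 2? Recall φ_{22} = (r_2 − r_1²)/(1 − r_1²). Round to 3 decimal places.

φ_{22} = (r_2 − r_1²) / (1 − r_1²)
r_1² = (0.38)² = 0.1444
Numerator = -0.55 − 0.1444 = -0.6944; denominator = 1 − 0.1444 = 0.8556
φ_{22} = -0.6944 / 0.8556 = -0.812

-0.812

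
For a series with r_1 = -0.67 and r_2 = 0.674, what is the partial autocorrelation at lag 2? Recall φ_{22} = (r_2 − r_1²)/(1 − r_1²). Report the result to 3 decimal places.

φ_{22} = (r_2 − r_1²) / (1 − r_1²)
r_1² = (-0.67)² = 0.4489
Numerator = 0.674 − 0.4489 = 0.2251; denominator = 1 − 0.4489 = 0.5511
φ_{22} = 0.2251 / 0.5511 = 0.408

0.408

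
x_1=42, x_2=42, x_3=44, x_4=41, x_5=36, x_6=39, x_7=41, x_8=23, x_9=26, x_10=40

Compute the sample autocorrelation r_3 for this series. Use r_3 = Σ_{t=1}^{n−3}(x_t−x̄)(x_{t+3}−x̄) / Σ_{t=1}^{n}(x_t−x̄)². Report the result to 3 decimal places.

Mean x̄ = (42 + 42 + 44 + 41 + 36 + 39 + 41 + 23 + 26 + 40)/10 = 37.4000
Numerator Σ_{t=1}^{7}(x_t−x̄)(x_{t+3}−x̄) = 44.9200
Denominator Σ(x_t−x̄)² = 460.4000
r_3 = 44.9200 / 460.4000 = 0.098

0.098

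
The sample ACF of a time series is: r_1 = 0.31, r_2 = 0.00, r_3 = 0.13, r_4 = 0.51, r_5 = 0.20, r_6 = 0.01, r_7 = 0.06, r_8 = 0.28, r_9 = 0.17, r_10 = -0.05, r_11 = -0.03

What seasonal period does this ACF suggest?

The largest autocorrelation is r_4 = 0.51; the remaining lags stay at or below 0.31. The elevated value at lag 1 (0.31), dropping to 0.00 at lag 2, reflects decaying short-term dependence rather than seasonality.
The dominant spike at lag 4 indicates a seasonal period of 4.

4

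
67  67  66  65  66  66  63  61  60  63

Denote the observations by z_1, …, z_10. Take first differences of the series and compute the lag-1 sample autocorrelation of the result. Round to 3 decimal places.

First differences Δz: 0, -1, -1, 1, 0, -3, -2, -1, 3
Mean of differences = -0.4444
Numerator Σ(Δz_t−Δz̄)(Δz_{t+1}−Δz̄) = 1.6914
Denominator Σ(Δz_t−Δz̄)² = 24.2222
r_1(Δz) = 1.6914 / 24.2222 = 0.070

0.070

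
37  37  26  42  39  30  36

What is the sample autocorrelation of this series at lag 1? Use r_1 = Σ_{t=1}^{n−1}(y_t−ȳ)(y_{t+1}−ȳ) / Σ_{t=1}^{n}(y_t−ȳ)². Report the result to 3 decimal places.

Mean ȳ = (37 + 37 + 26 + 42 + 39 + 30 + 36)/7 = 35.2857
Σ(y_t−ȳ)(y_{t+1}−ȳ) = (2.9388) + (-15.9184) + (-62.3469) + (24.9388) + (-19.6327) + (-3.7755) = -73.7959
Denominator Σ(y_t−ȳ)² = 179.4286
r_1 = -73.7959 / 179.4286 = -0.411

-0.411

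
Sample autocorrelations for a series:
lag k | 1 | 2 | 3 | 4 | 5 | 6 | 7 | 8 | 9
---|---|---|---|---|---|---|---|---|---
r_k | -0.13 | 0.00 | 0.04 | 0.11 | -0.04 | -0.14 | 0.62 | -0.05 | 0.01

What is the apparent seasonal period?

7

The largest autocorrelation is r_7 = 0.62; the remaining lags stay at or below 0.11.
The dominant spike at lag 7 indicates a seasonal period of 7.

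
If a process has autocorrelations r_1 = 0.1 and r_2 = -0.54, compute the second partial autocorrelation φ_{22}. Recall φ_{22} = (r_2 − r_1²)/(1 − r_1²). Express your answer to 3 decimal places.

-0.556

φ_{22} = (r_2 − r_1²) / (1 − r_1²)
r_1² = (0.1)² = 0.01
Numerator = -0.54 − 0.0100 = -0.5500; denominator = 1 − 0.0100 = 0.9900
φ_{22} = -0.5500 / 0.9900 = -0.556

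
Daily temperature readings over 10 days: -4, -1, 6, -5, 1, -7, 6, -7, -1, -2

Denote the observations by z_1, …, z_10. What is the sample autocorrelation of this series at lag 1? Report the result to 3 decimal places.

Mean z̄ = (-4 − 1 + 6 − 5 + 1 − 7 + 6 − 7 − 1 − 2)/10 = -1.4000
Numerator Σ_{t=1}^{9}(z_t−z̄)(z_{t+1}−z̄) = -132.1600
Denominator Σ(z_t−z̄)² = 198.4000
r_1 = -132.1600 / 198.4000 = -0.666

-0.666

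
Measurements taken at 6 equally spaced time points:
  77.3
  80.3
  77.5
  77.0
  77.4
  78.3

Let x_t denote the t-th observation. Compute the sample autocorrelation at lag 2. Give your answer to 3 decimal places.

Mean x̄ = (77.3 + 80.3 + 77.5 + 77.0 + 77.4 + 78.3)/6 = 77.9667
Deviations from mean: -0.6667, 2.3333, -0.4667, -0.9667, -0.5667, 0.3333
Numerator Σ_{t=1}^{4}(x_t−x̄)(x_{t+2}−x̄) = -2.0022
Denominator Σ(x_t−x̄)² = 7.4733
r_2 = -2.0022 / 7.4733 = -0.268

-0.268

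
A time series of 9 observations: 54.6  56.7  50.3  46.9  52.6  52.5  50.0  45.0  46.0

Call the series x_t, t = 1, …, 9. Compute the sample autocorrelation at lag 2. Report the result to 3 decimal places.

-0.318

Mean x̄ = (54.6 + 56.7 + 50.3 + 46.9 + 52.6 + 52.5 + 50.0 + 45.0 + 46.0)/9 = 50.5111
Σ(x_t−x̄)(x_{t+2}−x̄) = (-0.8632) + (-22.3488) + (-0.4410) + (-7.1821) + (-1.0677) + (-10.9610) + (2.3057) = -40.5580
Denominator Σ(x_t−x̄)² = 127.4089
r_2 = -40.5580 / 127.4089 = -0.318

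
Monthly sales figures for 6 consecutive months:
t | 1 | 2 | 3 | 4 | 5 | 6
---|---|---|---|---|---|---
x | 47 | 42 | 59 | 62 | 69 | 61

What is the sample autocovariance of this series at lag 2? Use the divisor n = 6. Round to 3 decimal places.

Mean x̄ = (47 + 42 + 59 + 62 + 69 + 61)/6 = 56.6667
Deviations: -9.6667, -14.6667, 2.3333, 5.3333, 12.3333, 4.3333
Σ_{t=1}^{4}(x_t−x̄)(x_{t+2}−x̄) = -48.8889
γ_2 = -48.8889 / 6 = -8.148

-8.148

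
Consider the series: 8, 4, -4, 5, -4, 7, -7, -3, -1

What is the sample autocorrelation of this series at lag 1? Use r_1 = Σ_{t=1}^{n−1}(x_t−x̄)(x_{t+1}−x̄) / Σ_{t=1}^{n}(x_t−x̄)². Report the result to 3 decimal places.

Mean x̄ = (8 + 4 − 4 + 5 − 4 + 7 − 7 − 3 − 1)/9 = 0.5556
Numerator Σ_{t=1}^{8}(x_t−x̄)(x_{t+1}−x̄) = -76.1975
Denominator Σ(x_t−x̄)² = 242.2222
r_1 = -76.1975 / 242.2222 = -0.315

-0.315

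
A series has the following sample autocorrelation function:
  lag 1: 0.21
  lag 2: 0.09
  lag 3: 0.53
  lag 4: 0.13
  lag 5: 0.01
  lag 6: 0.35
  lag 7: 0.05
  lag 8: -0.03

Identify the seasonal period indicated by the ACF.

The largest autocorrelation is r_3 = 0.53, with a weaker echo at lag 6 (0.35); the remaining lags stay at or below 0.21. The elevated value at lag 1 (0.21), dropping to 0.09 at lag 2, reflects decaying short-term dependence rather than seasonality.
The dominant spike at lag 3 indicates a seasonal period of 3.

3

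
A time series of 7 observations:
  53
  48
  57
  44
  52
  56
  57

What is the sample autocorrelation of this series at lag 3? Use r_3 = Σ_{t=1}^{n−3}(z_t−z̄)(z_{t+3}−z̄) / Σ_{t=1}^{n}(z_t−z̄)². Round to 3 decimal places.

Mean z̄ = (53 + 48 + 57 + 44 + 52 + 56 + 57)/7 = 52.4286
Deviations from mean: 0.5714, -4.4286, 4.5714, -8.4286, -0.4286, 3.5714, 4.5714
Σ(z_t−z̄)(z_{t+3}−z̄) = (-4.8163) + (1.8980) + (16.3265) + (-38.5306) = -25.1224
Denominator Σ(z_t−z̄)² = 145.7143
r_3 = -25.1224 / 145.7143 = -0.172

-0.172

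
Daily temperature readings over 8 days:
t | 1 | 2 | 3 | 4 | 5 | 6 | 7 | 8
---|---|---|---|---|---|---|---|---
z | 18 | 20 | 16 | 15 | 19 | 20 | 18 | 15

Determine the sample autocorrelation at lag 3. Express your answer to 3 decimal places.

-0.207

Mean z̄ = (18 + 20 + 16 + 15 + 19 + 20 + 18 + 15)/8 = 17.6250
Deviations from mean: 0.3750, 2.3750, -1.6250, -2.6250, 1.3750, 2.3750, 0.3750, -2.6250
Numerator Σ_{t=1}^{5}(z_t−z̄)(z_{t+3}−z̄) = -6.1719
Denominator Σ(z_t−z̄)² = 29.8750
r_3 = -6.1719 / 29.8750 = -0.207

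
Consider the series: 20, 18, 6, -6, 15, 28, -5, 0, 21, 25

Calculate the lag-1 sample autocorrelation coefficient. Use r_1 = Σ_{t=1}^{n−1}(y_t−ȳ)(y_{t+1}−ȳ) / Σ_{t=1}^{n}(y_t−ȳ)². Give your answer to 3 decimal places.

Mean ȳ = (20 + 18 + 6 − 6 + 15 + 28 − 5 + 0 + 21 + 25)/10 = 12.2000
Numerator Σ_{t=1}^{9}(y_t−ȳ)(y_{t+1}−ȳ) = 58.7600
Denominator Σ(y_t−ȳ)² = 1407.6000
r_1 = 58.7600 / 1407.6000 = 0.042

0.042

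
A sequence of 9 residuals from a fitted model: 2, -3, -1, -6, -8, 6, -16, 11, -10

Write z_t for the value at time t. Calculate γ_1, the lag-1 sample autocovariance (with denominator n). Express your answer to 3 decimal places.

-48.215

Mean z̄ = (2 − 3 − 1 − 6 − 8 + 6 − 16 + 11 − 10)/9 = -2.7778
Σ_{t=1}^{8}(z_t−z̄)(z_{t+1}−z̄) = -433.9383
γ_1 = -433.9383 / 9 = -48.215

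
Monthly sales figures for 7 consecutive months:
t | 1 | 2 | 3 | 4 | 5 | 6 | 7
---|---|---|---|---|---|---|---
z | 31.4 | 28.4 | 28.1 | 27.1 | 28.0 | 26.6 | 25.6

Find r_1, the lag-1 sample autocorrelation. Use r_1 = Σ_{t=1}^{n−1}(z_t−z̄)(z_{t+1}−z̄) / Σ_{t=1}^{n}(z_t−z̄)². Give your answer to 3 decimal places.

0.221

Mean z̄ = (31.4 + 28.4 + 28.1 + 27.1 + 28.0 + 26.6 + 25.6)/7 = 27.8857
Deviations from mean: 3.5143, 0.5143, 0.2143, -0.7857, 0.1143, -1.2857, -2.2857
Numerator Σ_{t=1}^{6}(z_t−z̄)(z_{t+1}−z̄) = 4.4512
Denominator Σ(z_t−z̄)² = 20.1686
r_1 = 4.4512 / 20.1686 = 0.221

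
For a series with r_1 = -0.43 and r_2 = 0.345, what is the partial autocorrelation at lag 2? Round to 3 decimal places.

φ_{22} = (r_2 − r_1²) / (1 − r_1²)
r_1² = (-0.43)² = 0.1849
Numerator = 0.345 − 0.1849 = 0.1601; denominator = 1 − 0.1849 = 0.8151
φ_{22} = 0.1601 / 0.8151 = 0.196

0.196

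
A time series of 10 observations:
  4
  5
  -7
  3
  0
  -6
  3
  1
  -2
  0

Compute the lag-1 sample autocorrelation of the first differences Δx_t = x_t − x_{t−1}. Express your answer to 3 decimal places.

-0.568

First differences Δx: 1, -12, 10, -3, -6, 9, -2, -3, 2
Mean of differences = -0.4444
Numerator Σ(Δx_t−Δx̄)(Δx_{t+1}−Δx̄) = -219.3086
Denominator Σ(Δx_t−Δx̄)² = 386.2222
r_1(Δx) = -219.3086 / 386.2222 = -0.568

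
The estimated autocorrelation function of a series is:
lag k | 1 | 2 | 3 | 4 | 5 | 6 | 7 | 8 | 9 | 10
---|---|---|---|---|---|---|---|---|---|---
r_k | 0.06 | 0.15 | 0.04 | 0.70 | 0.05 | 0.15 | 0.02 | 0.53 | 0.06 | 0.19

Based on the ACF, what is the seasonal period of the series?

The largest autocorrelation is r_4 = 0.70, with a weaker echo at lag 8 (0.53); the remaining lags stay at or below 0.19.
The dominant spike at lag 4 indicates a seasonal period of 4.

4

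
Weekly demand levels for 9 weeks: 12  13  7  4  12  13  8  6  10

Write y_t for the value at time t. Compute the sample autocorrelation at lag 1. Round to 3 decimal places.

0.077

Mean ȳ = (12 + 13 + 7 + 4 + 12 + 13 + 8 + 6 + 10)/9 = 9.4444
Numerator Σ_{t=1}^{8}(y_t−ȳ)(y_{t+1}−ȳ) = 6.8025
Denominator Σ(y_t−ȳ)² = 88.2222
r_1 = 6.8025 / 88.2222 = 0.077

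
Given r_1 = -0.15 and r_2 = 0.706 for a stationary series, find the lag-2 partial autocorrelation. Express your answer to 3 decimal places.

φ_{22} = (r_2 − r_1²) / (1 − r_1²)
r_1² = (-0.15)² = 0.0225
Numerator = 0.706 − 0.0225 = 0.6835; denominator = 1 − 0.0225 = 0.9775
φ_{22} = 0.6835 / 0.9775 = 0.699

0.699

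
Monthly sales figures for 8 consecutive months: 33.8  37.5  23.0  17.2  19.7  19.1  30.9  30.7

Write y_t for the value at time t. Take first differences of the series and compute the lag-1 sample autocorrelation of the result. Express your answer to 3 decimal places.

First differences Δy: 3.7, -14.5, -5.8, 2.5, -0.6, 11.8, -0.2
Mean of differences = -0.4429
Numerator Σ(Δy_t−Δȳ)(Δy_{t+1}−Δȳ) = 1.8910
Denominator Σ(Δy_t−Δȳ)² = 402.0971
r_1(Δy) = 1.8910 / 402.0971 = 0.005

0.005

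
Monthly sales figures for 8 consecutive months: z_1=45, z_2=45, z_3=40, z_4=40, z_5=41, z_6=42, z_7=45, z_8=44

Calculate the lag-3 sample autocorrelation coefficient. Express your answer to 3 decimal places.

Mean z̄ = (45 + 45 + 40 + 40 + 41 + 42 + 45 + 44)/8 = 42.7500
Deviations from mean: 2.2500, 2.2500, -2.7500, -2.7500, -1.7500, -0.7500, 2.2500, 1.2500
Σ(z_t−z̄)(z_{t+3}−z̄) = (-6.1875) + (-3.9375) + (2.0625) + (-6.1875) + (-2.1875) = -16.4375
Denominator Σ(z_t−z̄)² = 35.5000
r_3 = -16.4375 / 35.5000 = -0.463

-0.463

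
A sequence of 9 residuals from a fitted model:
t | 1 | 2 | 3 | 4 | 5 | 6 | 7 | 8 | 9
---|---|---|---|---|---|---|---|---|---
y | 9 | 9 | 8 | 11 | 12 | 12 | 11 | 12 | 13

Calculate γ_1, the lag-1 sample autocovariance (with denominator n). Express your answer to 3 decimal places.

Mean ȳ = (9 + 9 + 8 + 11 + 12 + 12 + 11 + 12 + 13)/9 = 10.7778
Σ_{t=1}^{8}(y_t−ȳ)(y_{t+1}−ȳ) = 12.5062
γ_1 = 12.5062 / 9 = 1.390

1.390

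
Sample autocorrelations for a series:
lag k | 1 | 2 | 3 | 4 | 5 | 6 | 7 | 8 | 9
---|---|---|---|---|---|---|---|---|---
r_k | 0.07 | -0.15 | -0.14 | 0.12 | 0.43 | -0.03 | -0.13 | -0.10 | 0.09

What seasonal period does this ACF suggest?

5

The largest autocorrelation is r_5 = 0.43; the remaining lags stay at or below 0.12.
The dominant spike at lag 5 indicates a seasonal period of 5.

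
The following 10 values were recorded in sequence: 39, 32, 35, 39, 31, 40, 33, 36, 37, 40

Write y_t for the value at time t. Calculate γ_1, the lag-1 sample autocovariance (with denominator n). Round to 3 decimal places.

-5.304

Mean ȳ = (39 + 32 + 35 + 39 + 31 + 40 + 33 + 36 + 37 + 40)/10 = 36.2000
Σ_{t=1}^{9}(y_t−ȳ)(y_{t+1}−ȳ) = -53.0400
γ_1 = -53.0400 / 10 = -5.304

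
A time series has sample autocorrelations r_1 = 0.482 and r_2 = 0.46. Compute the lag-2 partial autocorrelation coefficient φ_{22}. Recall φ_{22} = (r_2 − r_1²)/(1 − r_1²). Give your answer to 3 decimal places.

φ_{22} = (r_2 − r_1²) / (1 − r_1²)
r_1² = (0.482)² = 0.232324
Numerator = 0.46 − 0.2323 = 0.2277; denominator = 1 − 0.2323 = 0.7677
φ_{22} = 0.2277 / 0.7677 = 0.297

0.297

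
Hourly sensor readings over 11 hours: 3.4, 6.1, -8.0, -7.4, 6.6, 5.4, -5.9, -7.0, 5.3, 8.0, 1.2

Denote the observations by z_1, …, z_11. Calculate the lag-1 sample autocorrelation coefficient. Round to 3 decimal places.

0.096

Mean z̄ = (3.4 + 6.1 − 8.0 − 7.4 + 6.6 + 5.4 − 5.9 − 7.0 + 5.3 + 8.0 + 1.2)/11 = 0.7000
Numerator Σ_{t=1}^{10}(z_t−z̄)(z_{t+1}−z̄) = 39.6200
Denominator Σ(z_t−z̄)² = 412.2000
r_1 = 39.6200 / 412.2000 = 0.096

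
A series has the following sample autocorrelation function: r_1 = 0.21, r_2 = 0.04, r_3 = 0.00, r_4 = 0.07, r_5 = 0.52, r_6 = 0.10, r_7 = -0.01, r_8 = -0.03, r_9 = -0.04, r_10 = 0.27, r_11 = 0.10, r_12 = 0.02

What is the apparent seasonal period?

The largest autocorrelation is r_5 = 0.52, with a weaker echo at lag 10 (0.27); the remaining lags stay at or below 0.21. The elevated value at lag 1 (0.21), dropping to 0.04 at lag 2, reflects decaying short-term dependence rather than seasonality.
The dominant spike at lag 5 indicates a seasonal period of 5.

5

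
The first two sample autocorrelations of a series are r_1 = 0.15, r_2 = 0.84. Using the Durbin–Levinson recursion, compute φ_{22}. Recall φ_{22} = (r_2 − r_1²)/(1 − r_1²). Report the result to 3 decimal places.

0.836

φ_{22} = (r_2 − r_1²) / (1 − r_1²)
r_1² = (0.15)² = 0.0225
Numerator = 0.84 − 0.0225 = 0.8175; denominator = 1 − 0.0225 = 0.9775
φ_{22} = 0.8175 / 0.9775 = 0.836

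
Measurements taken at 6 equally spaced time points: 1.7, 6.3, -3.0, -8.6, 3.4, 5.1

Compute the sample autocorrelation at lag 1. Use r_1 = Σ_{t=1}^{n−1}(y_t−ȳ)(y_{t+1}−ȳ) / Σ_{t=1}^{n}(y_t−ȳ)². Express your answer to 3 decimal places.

0.041

Mean ȳ = (1.7 + 6.3 − 3.0 − 8.6 + 3.4 + 5.1)/6 = 0.8167
Σ(y_t−ȳ)(y_{t+1}−ȳ) = (4.8436) + (-20.9281) + (35.9403) + (-24.3264) + (11.0653) = 6.5947
Denominator Σ(y_t−ȳ)² = 159.1083
r_1 = 6.5947 / 159.1083 = 0.041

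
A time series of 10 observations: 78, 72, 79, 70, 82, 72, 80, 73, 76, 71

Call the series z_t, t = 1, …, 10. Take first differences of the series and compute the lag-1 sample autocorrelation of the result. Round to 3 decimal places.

First differences Δz: -6, 7, -9, 12, -10, 8, -7, 3, -5
Mean of differences = -0.7778
Numerator Σ(Δz_t−Δz̄)(Δz_{t+1}−Δz̄) = -502.4938
Denominator Σ(Δz_t−Δz̄)² = 551.5556
r_1(Δz) = -502.4938 / 551.5556 = -0.911

-0.911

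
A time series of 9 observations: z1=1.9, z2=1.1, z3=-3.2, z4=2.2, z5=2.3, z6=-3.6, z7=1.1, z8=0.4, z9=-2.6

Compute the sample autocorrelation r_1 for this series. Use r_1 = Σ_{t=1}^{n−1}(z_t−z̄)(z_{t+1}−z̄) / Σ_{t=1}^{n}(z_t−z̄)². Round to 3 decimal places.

-0.351

Mean z̄ = (1.9 + 1.1 − 3.2 + 2.2 + 2.3 − 3.6 + 1.1 + 0.4 − 2.6)/9 = -0.0444
Numerator Σ_{t=1}^{8}(z_t−z̄)(z_{t+1}−z̄) = -16.2386
Denominator Σ(z_t−z̄)² = 46.2622
r_1 = -16.2386 / 46.2622 = -0.351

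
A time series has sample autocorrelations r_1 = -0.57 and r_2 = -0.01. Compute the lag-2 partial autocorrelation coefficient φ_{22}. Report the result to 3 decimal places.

-0.496

φ_{22} = (r_2 − r_1²) / (1 − r_1²)
r_1² = (-0.57)² = 0.3249
Numerator = -0.01 − 0.3249 = -0.3349; denominator = 1 − 0.3249 = 0.6751
φ_{22} = -0.3349 / 0.6751 = -0.496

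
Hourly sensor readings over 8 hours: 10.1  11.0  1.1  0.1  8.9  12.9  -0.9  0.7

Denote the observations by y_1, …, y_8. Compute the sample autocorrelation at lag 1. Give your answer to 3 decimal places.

0.065

Mean ȳ = (10.1 + 11.0 + 1.1 + 0.1 + 8.9 + 12.9 − 0.9 + 0.7)/8 = 5.4875
Σ(y_t−ȳ)(y_{t+1}−ȳ) = (25.4264) + (-24.1861) + (23.6377) + (-18.3848) + (25.2952) + (-47.3473) + (30.5802) = 15.0211
Denominator Σ(y_t−ȳ)² = 230.2488
r_1 = 15.0211 / 230.2488 = 0.065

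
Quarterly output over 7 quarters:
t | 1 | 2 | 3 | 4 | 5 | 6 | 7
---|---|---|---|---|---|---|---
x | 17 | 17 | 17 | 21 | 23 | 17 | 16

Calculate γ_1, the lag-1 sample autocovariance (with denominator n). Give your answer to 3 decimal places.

Mean x̄ = (17 + 17 + 17 + 21 + 23 + 17 + 16)/7 = 18.2857
Deviations: -1.2857, -1.2857, -1.2857, 2.7143, 4.7143, -1.2857, -2.2857
Σ_{t=1}^{6}(x_t−x̄)(x_{t+1}−x̄) = 9.4898
γ_1 = 9.4898 / 7 = 1.356

1.356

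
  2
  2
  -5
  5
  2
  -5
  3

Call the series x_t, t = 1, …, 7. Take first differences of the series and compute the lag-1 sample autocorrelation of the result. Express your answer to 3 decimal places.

First differences Δx: 0, -7, 10, -3, -7, 8
Mean of differences = 0.1667
Numerator Σ(Δx_t−Δx̄)(Δx_{t+1}−Δx̄) = -133.8611
Denominator Σ(Δx_t−Δx̄)² = 270.8333
r_1(Δx) = -133.8611 / 270.8333 = -0.494

-0.494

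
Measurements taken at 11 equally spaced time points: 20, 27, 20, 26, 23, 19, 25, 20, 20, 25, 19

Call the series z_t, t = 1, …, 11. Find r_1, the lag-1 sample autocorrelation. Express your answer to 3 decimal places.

-0.580

Mean z̄ = (20 + 27 + 20 + 26 + 23 + 19 + 25 + 20 + 20 + 25 + 19)/11 = 22.1818
Numerator Σ_{t=1}^{10}(z_t−z̄)(z_{t+1}−z̄) = -54.3058
Denominator Σ(z_t−z̄)² = 93.6364
r_1 = -54.3058 / 93.6364 = -0.580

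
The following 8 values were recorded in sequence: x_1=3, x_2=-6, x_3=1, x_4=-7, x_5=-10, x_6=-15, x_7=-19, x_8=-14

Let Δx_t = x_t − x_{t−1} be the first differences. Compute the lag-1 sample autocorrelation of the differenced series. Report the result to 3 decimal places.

First differences Δx: -9, 7, -8, -3, -5, -4, 5
Mean of differences = -2.4286
Numerator Σ(Δx_t−Δx̄)(Δx_{t+1}−Δx̄) = -117.4694
Denominator Σ(Δx_t−Δx̄)² = 227.7143
r_1(Δx) = -117.4694 / 227.7143 = -0.516

-0.516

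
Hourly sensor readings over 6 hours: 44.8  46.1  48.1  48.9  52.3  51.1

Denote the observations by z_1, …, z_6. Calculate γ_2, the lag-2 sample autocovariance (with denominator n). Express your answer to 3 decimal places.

Mean z̄ = (44.8 + 46.1 + 48.1 + 48.9 + 52.3 + 51.1)/6 = 48.5500
Σ_{t=1}^{4}(z_t−z̄)(z_{t+2}−z̄) = 0.0350
γ_2 = 0.0350 / 6 = 0.006

0.006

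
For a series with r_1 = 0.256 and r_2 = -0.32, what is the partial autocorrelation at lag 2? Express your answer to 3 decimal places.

φ_{22} = (r_2 − r_1²) / (1 − r_1²)
r_1² = (0.256)² = 0.065536
Numerator = -0.32 − 0.0655 = -0.3855; denominator = 1 − 0.0655 = 0.9345
φ_{22} = -0.3855 / 0.9345 = -0.413

-0.413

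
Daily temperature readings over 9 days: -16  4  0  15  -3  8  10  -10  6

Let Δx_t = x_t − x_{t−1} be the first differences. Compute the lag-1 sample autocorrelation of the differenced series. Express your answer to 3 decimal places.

-0.543

First differences Δx: 20, -4, 15, -18, 11, 2, -20, 16
Mean of differences = 2.7500
Numerator Σ(Δx_t−Δx̄)(Δx_{t+1}−Δx̄) = -915.0625
Denominator Σ(Δx_t−Δx̄)² = 1685.5000
r_1(Δx) = -915.0625 / 1685.5000 = -0.543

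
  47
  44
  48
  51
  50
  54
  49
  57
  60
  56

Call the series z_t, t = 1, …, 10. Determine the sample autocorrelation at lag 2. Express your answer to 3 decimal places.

Mean z̄ = (47 + 44 + 48 + 51 + 50 + 54 + 49 + 57 + 60 + 56)/10 = 51.6000
Numerator Σ_{t=1}^{8}(z_t−z̄)(z_{t+2}−z̄) = 44.4800
Denominator Σ(z_t−z̄)² = 226.4000
r_2 = 44.4800 / 226.4000 = 0.196

0.196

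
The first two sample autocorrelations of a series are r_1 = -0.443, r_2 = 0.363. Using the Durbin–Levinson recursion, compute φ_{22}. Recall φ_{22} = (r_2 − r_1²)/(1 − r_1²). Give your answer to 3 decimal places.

0.207

φ_{22} = (r_2 − r_1²) / (1 − r_1²)
r_1² = (-0.443)² = 0.196249
Numerator = 0.363 − 0.1962 = 0.1668; denominator = 1 − 0.1962 = 0.8038
φ_{22} = 0.1668 / 0.8038 = 0.207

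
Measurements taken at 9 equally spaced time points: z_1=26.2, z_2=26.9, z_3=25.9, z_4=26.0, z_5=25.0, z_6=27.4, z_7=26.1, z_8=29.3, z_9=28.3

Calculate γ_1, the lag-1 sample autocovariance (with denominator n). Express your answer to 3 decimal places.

Mean z̄ = (26.2 + 26.9 + 25.9 + 26.0 + 25.0 + 27.4 + 26.1 + 29.3 + 28.3)/9 = 26.7889
Σ_{t=1}^{8}(z_t−z̄)(z_{t+1}−z̄) = 2.4988
γ_1 = 2.4988 / 9 = 0.278

0.278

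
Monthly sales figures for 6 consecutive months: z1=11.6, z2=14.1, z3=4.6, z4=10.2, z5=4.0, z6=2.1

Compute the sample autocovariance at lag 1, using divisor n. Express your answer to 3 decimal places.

Mean z̄ = (11.6 + 14.1 + 4.6 + 10.2 + 4.0 + 2.1)/6 = 7.7667
Deviations: 3.8333, 6.3333, -3.1667, 2.4333, -3.7667, -5.6667
Σ_{t=1}^{5}(z_t−z̄)(z_{t+1}−z̄) = 8.6956
γ_1 = 8.6956 / 6 = 1.449

1.449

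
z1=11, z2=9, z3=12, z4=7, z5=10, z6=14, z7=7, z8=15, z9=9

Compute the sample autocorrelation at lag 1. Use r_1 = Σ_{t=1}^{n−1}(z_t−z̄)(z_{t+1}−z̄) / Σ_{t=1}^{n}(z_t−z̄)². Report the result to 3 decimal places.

-0.669

Mean z̄ = (11 + 9 + 12 + 7 + 10 + 14 + 7 + 15 + 9)/9 = 10.4444
Numerator Σ_{t=1}^{8}(z_t−z̄)(z_{t+1}−z̄) = -42.9753
Denominator Σ(z_t−z̄)² = 64.2222
r_1 = -42.9753 / 64.2222 = -0.669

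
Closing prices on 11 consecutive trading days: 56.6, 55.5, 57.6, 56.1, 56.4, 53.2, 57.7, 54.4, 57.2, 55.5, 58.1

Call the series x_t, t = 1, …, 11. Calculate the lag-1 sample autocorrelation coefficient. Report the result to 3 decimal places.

Mean x̄ = (56.6 + 55.5 + 57.6 + 56.1 + 56.4 + 53.2 + 57.7 + 54.4 + 57.2 + 55.5 + 58.1)/11 = 56.2091
Numerator Σ_{t=1}^{10}(x_t−x̄)(x_{t+1}−x̄) = -13.0301
Denominator Σ(x_t−x̄)² = 22.2491
r_1 = -13.0301 / 22.2491 = -0.586

-0.586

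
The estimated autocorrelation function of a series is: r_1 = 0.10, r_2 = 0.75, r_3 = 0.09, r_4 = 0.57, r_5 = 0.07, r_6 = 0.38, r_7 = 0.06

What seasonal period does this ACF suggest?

2

The largest autocorrelation is r_2 = 0.75, with weaker echoes at lags 4 (0.57) and 6 (0.38); the remaining lags stay at or below 0.10.
The dominant spike at lag 2 indicates a seasonal period of 2.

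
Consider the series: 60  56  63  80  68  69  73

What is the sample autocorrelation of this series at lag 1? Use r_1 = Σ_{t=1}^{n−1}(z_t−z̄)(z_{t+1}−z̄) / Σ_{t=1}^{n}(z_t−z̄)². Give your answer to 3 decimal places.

0.242

Mean z̄ = (60 + 56 + 63 + 80 + 68 + 69 + 73)/7 = 67.0000
Σ(z_t−z̄)(z_{t+1}−z̄) = (77.0000) + (44.0000) + (-52.0000) + (13.0000) + (2.0000) + (12.0000) = 96.0000
Denominator Σ(z_t−z̄)² = 396.0000
r_1 = 96.0000 / 396.0000 = 0.242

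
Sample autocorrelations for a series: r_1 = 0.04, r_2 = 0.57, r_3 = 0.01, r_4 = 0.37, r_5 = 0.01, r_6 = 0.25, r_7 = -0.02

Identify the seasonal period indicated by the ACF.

The largest autocorrelation is r_2 = 0.57, with weaker echoes at lags 4 (0.37) and 6 (0.25); the remaining lags stay at or below 0.04.
The dominant spike at lag 2 indicates a seasonal period of 2.

2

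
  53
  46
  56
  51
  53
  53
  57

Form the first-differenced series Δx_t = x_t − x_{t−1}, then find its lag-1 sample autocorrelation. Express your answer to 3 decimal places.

First differences Δx: -7, 10, -5, 2, 0, 4
Mean of differences = 0.6667
Numerator Σ(Δx_t−Δx̄)(Δx_{t+1}−Δx̄) = -135.1111
Denominator Σ(Δx_t−Δx̄)² = 191.3333
r_1(Δx) = -135.1111 / 191.3333 = -0.706

-0.706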